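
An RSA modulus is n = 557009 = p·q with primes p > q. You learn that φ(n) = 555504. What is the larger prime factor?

853

φ(n) = (p−1)(q−1) = n − (p+q) + 1, so p + q = 557009 − 555504 + 1 = 1506.
p and q are the roots of t² − 1506t + 557009 = 0.
Discriminant: 1506² − 4·557009 = 2268036 − 2228036 = 40000; √40000 = 200.
q = (1506 − 200)/2 = 653, p = (1506 + 200)/2 = 853.
Check: 653 · 853 = 557009.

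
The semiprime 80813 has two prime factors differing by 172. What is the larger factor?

383

Since p = q + 172, we have 80813 = q(q + 172), so q² + 172q − 80813 = 0.
Discriminant: 172² + 4·80813 = 29584 + 323252 = 352836; √352836 = 594.
q = (−172 + 594)/2 = 211, and p = q + 172 = 383.
Check: 211 · 383 = 80813.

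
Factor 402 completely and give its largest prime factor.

402 = 2 · 201
201 = 3 · 67
67 is prime.
So 402 = 2 · 3 · 67; the largest prime factor is 67.

67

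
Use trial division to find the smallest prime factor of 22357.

79

22357 is odd.
Digit sum 19, not divisible by 3.
Ends in 7: not divisible by 5.
7: 22357 = 7·3193 + 6
11: 22357 = 11·2032 + 5
13: 22357 = 13·1719 + 10
17: 22357 = 17·1315 + 2
19: 22357 = 19·1176 + 13
23: 22357 = 23·972 + 1
29: 22357 = 29·770 + 27
31: 22357 = 31·721 + 6
37: 22357 = 37·604 + 9
41: 22357 = 41·545 + 12
43: 22357 = 43·519 + 40
47: 22357 = 47·475 + 32
53: 22357 = 53·421 + 44
59: 22357 = 59·378 + 55
61: 22357 = 61·366 + 31
67: 22357 = 67·333 + 46
71: 22357 = 71·314 + 63
73: 22357 = 73·306 + 19
79: 22357 = 79·283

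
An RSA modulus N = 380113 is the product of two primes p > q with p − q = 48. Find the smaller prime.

Since p = q + 48, we have 380113 = q(q + 48), so q² + 48q − 380113 = 0.
Discriminant: 48² + 4·380113 = 2304 + 1520452 = 1522756; √1522756 = 1234.
q = (−48 + 1234)/2 = 593, and p = q + 48 = 641.
Check: 593 · 641 = 380113.

593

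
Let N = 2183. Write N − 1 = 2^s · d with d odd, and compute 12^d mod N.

2183 − 1 = 2182 = 2^1 · 1091, so d = 1091.
12^1 ≡ 12 (mod 2183)
12^2 ≡ 12^2 = 144 ≡ 144 (mod 2183)
12^4 ≡ 144^2 = 20736 ≡ 1089 (mod 2183)
12^8 ≡ 1089^2 = 1185921 ≡ 552 (mod 2183)
12^16 ≡ 552^2 = 304704 ≡ 1267 (mod 2183)
12^32 ≡ 1267^2 = 1605289 ≡ 784 (mod 2183)
12^64 ≡ 784^2 = 614656 ≡ 1233 (mod 2183)
12^128 ≡ 1233^2 = 1520289 ≡ 921 (mod 2183)
12^256 ≡ 921^2 = 848241 ≡ 1237 (mod 2183)
12^512 ≡ 1237^2 = 1530169 ≡ 2069 (mod 2183)
12^1024 ≡ 2069^2 = 4280761 ≡ 2081 (mod 2183)
1091 = 1024 + 64 + 2 + 1 in binary powers of 2.
So 12^1091 ≡ 2081 · 1233 · 144 · 12 ≡ 551 (mod 2183).
Squaring chain: 551; never reaches −1, so base 12 is a Miller–Rabin witness that 2183 is composite.

551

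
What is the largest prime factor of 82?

41

82 = 2 · 41
41 is prime.
So 82 = 2 · 41; the largest prime factor is 41.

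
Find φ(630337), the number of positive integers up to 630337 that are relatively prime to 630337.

Factor: 630337 = 43 · 107 · 137.
φ(630337) = (43−1) · (107−1) · (137−1) = 42 · 106 · 136 = 605472.

605472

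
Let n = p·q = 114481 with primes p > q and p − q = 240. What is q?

239

Since p = q + 240, we have 114481 = q(q + 240), so q² + 240q − 114481 = 0.
Discriminant: 240² + 4·114481 = 57600 + 457924 = 515524; √515524 = 718.
q = (−240 + 718)/2 = 239, and p = q + 240 = 479.
Check: 239 · 479 = 114481.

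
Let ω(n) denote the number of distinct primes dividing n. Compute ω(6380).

6380 = 2^2 · 1595
1595 = 5 · 319
319 = 11 · 29
6380 = 2^2 · 5 · 11 · 29, which has 4 distinct prime factors.

4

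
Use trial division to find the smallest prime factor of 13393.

59

13393 is odd.
Digit sum 19, not divisible by 3.
Ends in 3: not divisible by 5.
7: 13393 = 7·1913 + 2
11: 13393 = 11·1217 + 6
13: 13393 = 13·1030 + 3
17: 13393 = 17·787 + 14
19: 13393 = 19·704 + 17
23: 13393 = 23·582 + 7
29: 13393 = 29·461 + 24
31: 13393 = 31·432 + 1
37: 13393 = 37·361 + 36
41: 13393 = 41·326 + 27
43: 13393 = 43·311 + 20
47: 13393 = 47·284 + 45
53: 13393 = 53·252 + 37
59: 13393 = 59·227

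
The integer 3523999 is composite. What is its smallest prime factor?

3523999 is odd.
Digit sum 40, not divisible by 3.
Ends in 9: not divisible by 5.
7: 3523999 = 7·503428 + 3
11: 3523999 = 11·320363 + 6
13: 3523999 = 13·271076 + 11
17: 3523999 = 17·207294 + 1
19: 3523999 = 19·185473 + 12
23: 3523999 = 23·153217 + 8
29: 3523999 = 29·121517 + 6
31: 3523999 = 31·113677 + 12
37: 3523999 = 37·95243 + 8
41: 3523999 = 41·85951 + 8
43: 3523999 = 43·81953 + 20
47: 3523999 = 47·74978 + 33
53: 3523999 = 53·66490 + 29
59: 3523999 = 59·59728 + 47
61: 3523999 = 61·57770 + 29
67: 3523999 = 67·52597

67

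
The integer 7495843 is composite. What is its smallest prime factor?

7495843 is odd.
Digit sum 40, not divisible by 3.
Ends in 3: not divisible by 5.
7: 7495843 = 7·1070834 + 5
11: 7495843 = 11·681440 + 3
13: 7495843 = 13·576603 + 4
17: 7495843 = 17·440931 + 16
19: 7495843 = 19·394518 + 1
23: 7495843 = 23·325906 + 5
29: 7495843 = 29·258477 + 10
31: 7495843 = 31·241801 + 12
37: 7495843 = 37·202590 + 13
41: 7495843 = 41·182825 + 18
43: 7495843 = 43·174321 + 40
47: 7495843 = 47·159486 + 1
53: 7495843 = 53·141431

53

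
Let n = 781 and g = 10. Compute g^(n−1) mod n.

10^1 ≡ 10 (mod 781)
10^2 ≡ 10^2 = 100 ≡ 100 (mod 781)
10^4 ≡ 100^2 = 10000 ≡ 628 (mod 781)
10^8 ≡ 628^2 = 394384 ≡ 760 (mod 781)
10^16 ≡ 760^2 = 577600 ≡ 441 (mod 781)
10^32 ≡ 441^2 = 194481 ≡ 12 (mod 781)
10^64 ≡ 12^2 = 144 ≡ 144 (mod 781)
10^128 ≡ 144^2 = 20736 ≡ 430 (mod 781)
10^256 ≡ 430^2 = 184900 ≡ 584 (mod 781)
10^512 ≡ 584^2 = 341056 ≡ 540 (mod 781)
780 = 512 + 256 + 8 + 4 in binary powers of 2.
So 10^780 ≡ 540 · 584 · 760 · 628 ≡ 243 (mod 781).
Since 243 ≠ 1, base 10 is a Fermat witness: 781 is composite.

243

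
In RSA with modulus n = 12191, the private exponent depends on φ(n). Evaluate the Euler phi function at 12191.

11952

Factor: 12191 = 73 · 167.
φ(12191) = (73−1) · (167−1) = 72 · 166 = 11952.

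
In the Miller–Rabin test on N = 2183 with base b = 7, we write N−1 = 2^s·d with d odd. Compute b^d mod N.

86

2183 − 1 = 2182 = 2^1 · 1091, so d = 1091.
7^1 ≡ 7 (mod 2183)
7^2 ≡ 7^2 = 49 ≡ 49 (mod 2183)
7^4 ≡ 49^2 = 2401 ≡ 218 (mod 2183)
7^8 ≡ 218^2 = 47524 ≡ 1681 (mod 2183)
7^16 ≡ 1681^2 = 2825761 ≡ 959 (mod 2183)
7^32 ≡ 959^2 = 919681 ≡ 638 (mod 2183)
7^64 ≡ 638^2 = 407044 ≡ 1006 (mod 2183)
7^128 ≡ 1006^2 = 1012036 ≡ 1307 (mod 2183)
7^256 ≡ 1307^2 = 1708249 ≡ 1143 (mod 2183)
7^512 ≡ 1143^2 = 1306449 ≡ 1015 (mod 2183)
7^1024 ≡ 1015^2 = 1030225 ≡ 2032 (mod 2183)
1091 = 1024 + 64 + 2 + 1 in binary powers of 2.
So 7^1091 ≡ 2032 · 1006 · 49 · 7 ≡ 86 (mod 2183).
Squaring chain: 86; never reaches −1, so base 7 is a Miller–Rabin witness that 2183 is composite.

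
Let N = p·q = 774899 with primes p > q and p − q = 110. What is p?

Since p = q + 110, we have 774899 = q(q + 110), so q² + 110q − 774899 = 0.
Discriminant: 110² + 4·774899 = 12100 + 3099596 = 3111696; √3111696 = 1764.
q = (−110 + 1764)/2 = 827, and p = q + 110 = 937.
Check: 827 · 937 = 774899.

937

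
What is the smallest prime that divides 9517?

31

9517 is odd.
Digit sum 22, not divisible by 3.
Ends in 7: not divisible by 5.
7: 9517 = 7·1359 + 4
11: 9517 = 11·865 + 2
13: 9517 = 13·732 + 1
17: 9517 = 17·559 + 14
19: 9517 = 19·500 + 17
23: 9517 = 23·413 + 18
29: 9517 = 29·328 + 5
31: 9517 = 31·307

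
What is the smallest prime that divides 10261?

10261 is odd.
Digit sum 10, not divisible by 3.
Ends in 1: not divisible by 5.
7: 10261 = 7·1465 + 6
11: 10261 = 11·932 + 9
13: 10261 = 13·789 + 4
17: 10261 = 17·603 + 10
19: 10261 = 19·540 + 1
23: 10261 = 23·446 + 3
29: 10261 = 29·353 + 24
31: 10261 = 31·331

31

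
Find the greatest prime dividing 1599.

1599 = 3 · 533
533 = 13 · 41
41 is prime.
So 1599 = 3 · 13 · 41; the largest prime factor is 41.

41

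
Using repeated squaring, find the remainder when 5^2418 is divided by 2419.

433

5^1 ≡ 5 (mod 2419)
5^2 ≡ 5^2 = 25 ≡ 25 (mod 2419)
5^4 ≡ 25^2 = 625 ≡ 625 (mod 2419)
5^8 ≡ 625^2 = 390625 ≡ 1166 (mod 2419)
5^16 ≡ 1166^2 = 1359556 ≡ 78 (mod 2419)
5^32 ≡ 78^2 = 6084 ≡ 1246 (mod 2419)
5^64 ≡ 1246^2 = 1552516 ≡ 1937 (mod 2419)
5^128 ≡ 1937^2 = 3751969 ≡ 100 (mod 2419)
5^256 ≡ 100^2 = 10000 ≡ 324 (mod 2419)
5^512 ≡ 324^2 = 104976 ≡ 959 (mod 2419)
5^1024 ≡ 959^2 = 919681 ≡ 461 (mod 2419)
5^2048 ≡ 461^2 = 212521 ≡ 2068 (mod 2419)
2418 = 2048 + 256 + 64 + 32 + 16 + 2 in binary powers of 2.
So 5^2418 ≡ 2068 · 324 · 1937 · 1246 · 78 · 25 ≡ 433 (mod 2419).
Since 433 ≠ 1, base 5 is a Fermat witness: 2419 is composite.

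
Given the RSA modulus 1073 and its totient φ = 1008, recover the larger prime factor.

φ(n) = (p−1)(q−1) = n − (p+q) + 1, so p + q = 1073 − 1008 + 1 = 66.
p and q are the roots of t² − 66t + 1073 = 0.
Discriminant: 66² − 4·1073 = 4356 − 4292 = 64; √64 = 8.
q = (66 − 8)/2 = 29, p = (66 + 8)/2 = 37.
Check: 29 · 37 = 1073.

37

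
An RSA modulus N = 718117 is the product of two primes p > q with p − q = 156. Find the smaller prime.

773

Since p = q + 156, we have 718117 = q(q + 156), so q² + 156q − 718117 = 0.
Discriminant: 156² + 4·718117 = 24336 + 2872468 = 2896804; √2896804 = 1702.
q = (−156 + 1702)/2 = 773, and p = q + 156 = 929.
Check: 773 · 929 = 718117.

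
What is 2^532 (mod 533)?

2^1 ≡ 2 (mod 533)
2^2 ≡ 2^2 = 4 ≡ 4 (mod 533)
2^4 ≡ 4^2 = 16 ≡ 16 (mod 533)
2^8 ≡ 16^2 = 256 ≡ 256 (mod 533)
2^16 ≡ 256^2 = 65536 ≡ 510 (mod 533)
2^32 ≡ 510^2 = 260100 ≡ 529 (mod 533)
2^64 ≡ 529^2 = 279841 ≡ 16 (mod 533)
2^128 ≡ 16^2 = 256 ≡ 256 (mod 533)
2^256 ≡ 256^2 = 65536 ≡ 510 (mod 533)
2^512 ≡ 510^2 = 260100 ≡ 529 (mod 533)
532 = 512 + 16 + 4 in binary powers of 2.
So 2^532 ≡ 529 · 510 · 16 ≡ 406 (mod 533).
Since 406 ≠ 1, base 2 is a Fermat witness: 533 is composite.

406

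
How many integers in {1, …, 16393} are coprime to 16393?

14976

Factor: 16393 = 13^2 · 97.
φ(16393) = 13^1·(13−1) · (97−1) = 156 · 96 = 14976.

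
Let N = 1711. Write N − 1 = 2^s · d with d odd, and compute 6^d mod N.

760

1711 − 1 = 1710 = 2^1 · 855, so d = 855.
6^1 ≡ 6 (mod 1711)
6^2 ≡ 6^2 = 36 ≡ 36 (mod 1711)
6^4 ≡ 36^2 = 1296 ≡ 1296 (mod 1711)
6^8 ≡ 1296^2 = 1679616 ≡ 1125 (mod 1711)
6^16 ≡ 1125^2 = 1265625 ≡ 1196 (mod 1711)
6^32 ≡ 1196^2 = 1430416 ≡ 20 (mod 1711)
6^64 ≡ 20^2 = 400 ≡ 400 (mod 1711)
6^128 ≡ 400^2 = 160000 ≡ 877 (mod 1711)
6^256 ≡ 877^2 = 769129 ≡ 890 (mod 1711)
6^512 ≡ 890^2 = 792100 ≡ 1618 (mod 1711)
855 = 512 + 256 + 64 + 16 + 4 + 2 + 1 in binary powers of 2.
So 6^855 ≡ 1618 · 890 · 400 · 1196 · 1296 · 36 · 6 ≡ 760 (mod 1711).
Squaring chain: 760; never reaches −1, so base 6 is a Miller–Rabin witness that 1711 is composite.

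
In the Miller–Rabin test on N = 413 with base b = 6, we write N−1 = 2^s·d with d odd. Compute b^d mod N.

413 − 1 = 412 = 2^2 · 103, so d = 103.
6^1 ≡ 6 (mod 413)
6^2 ≡ 6^2 = 36 ≡ 36 (mod 413)
6^4 ≡ 36^2 = 1296 ≡ 57 (mod 413)
6^8 ≡ 57^2 = 3249 ≡ 358 (mod 413)
6^16 ≡ 358^2 = 128164 ≡ 134 (mod 413)
6^32 ≡ 134^2 = 17956 ≡ 197 (mod 413)
6^64 ≡ 197^2 = 38809 ≡ 400 (mod 413)
103 = 64 + 32 + 4 + 2 + 1 in binary powers of 2.
So 6^103 ≡ 400 · 197 · 57 · 36 · 6 ≡ 279 (mod 413).
Squaring chain: 279 → 197; never reaches −1, so base 6 is a Miller–Rabin witness that 413 is composite.

279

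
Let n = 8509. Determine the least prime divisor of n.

8509 is odd.
Digit sum 22, not divisible by 3.
Ends in 9: not divisible by 5.
7: 8509 = 7·1215 + 4
11: 8509 = 11·773 + 6
13: 8509 = 13·654 + 7
17: 8509 = 17·500 + 9
19: 8509 = 19·447 + 16
23: 8509 = 23·369 + 22
29: 8509 = 29·293 + 12
31: 8509 = 31·274 + 15
37: 8509 = 37·229 + 36
41: 8509 = 41·207 + 22
43: 8509 = 43·197 + 38
47: 8509 = 47·181 + 2
53: 8509 = 53·160 + 29
59: 8509 = 59·144 + 13
61: 8509 = 61·139 + 30
67: 8509 = 67·127

67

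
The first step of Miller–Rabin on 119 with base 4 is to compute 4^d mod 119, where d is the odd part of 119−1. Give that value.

119 − 1 = 118 = 2^1 · 59, so d = 59.
4^1 ≡ 4 (mod 119)
4^2 ≡ 4^2 = 16 ≡ 16 (mod 119)
4^4 ≡ 16^2 = 256 ≡ 18 (mod 119)
4^8 ≡ 18^2 = 324 ≡ 86 (mod 119)
4^16 ≡ 86^2 = 7396 ≡ 18 (mod 119)
4^32 ≡ 18^2 = 324 ≡ 86 (mod 119)
59 = 32 + 16 + 8 + 2 + 1 in binary powers of 2.
So 4^59 ≡ 86 · 18 · 86 · 16 · 4 ≡ 30 (mod 119).
Squaring chain: 30; never reaches −1, so base 4 is a Miller–Rabin witness that 119 is composite.

30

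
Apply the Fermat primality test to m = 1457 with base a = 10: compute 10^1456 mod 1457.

10^1 ≡ 10 (mod 1457)
10^2 ≡ 10^2 = 100 ≡ 100 (mod 1457)
10^4 ≡ 100^2 = 10000 ≡ 1258 (mod 1457)
10^8 ≡ 1258^2 = 1582564 ≡ 262 (mod 1457)
10^16 ≡ 262^2 = 68644 ≡ 165 (mod 1457)
10^32 ≡ 165^2 = 27225 ≡ 999 (mod 1457)
10^64 ≡ 999^2 = 998001 ≡ 1413 (mod 1457)
10^128 ≡ 1413^2 = 1996569 ≡ 479 (mod 1457)
10^256 ≡ 479^2 = 229441 ≡ 692 (mod 1457)
10^512 ≡ 692^2 = 478864 ≡ 968 (mod 1457)
10^1024 ≡ 968^2 = 937024 ≡ 173 (mod 1457)
1456 = 1024 + 256 + 128 + 32 + 16 in binary powers of 2.
So 10^1456 ≡ 173 · 692 · 479 · 999 · 165 ≡ 754 (mod 1457).
Since 754 ≠ 1, base 10 is a Fermat witness: 1457 is composite.

754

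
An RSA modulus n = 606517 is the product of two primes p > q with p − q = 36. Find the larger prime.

797

Since p = q + 36, we have 606517 = q(q + 36), so q² + 36q − 606517 = 0.
Discriminant: 36² + 4·606517 = 1296 + 2426068 = 2427364; √2427364 = 1558.
q = (−36 + 1558)/2 = 761, and p = q + 36 = 797.
Check: 761 · 797 = 606517.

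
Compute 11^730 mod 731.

11^1 ≡ 11 (mod 731)
11^2 ≡ 11^2 = 121 ≡ 121 (mod 731)
11^4 ≡ 121^2 = 14641 ≡ 21 (mod 731)
11^8 ≡ 21^2 = 441 ≡ 441 (mod 731)
11^16 ≡ 441^2 = 194481 ≡ 35 (mod 731)
11^32 ≡ 35^2 = 1225 ≡ 494 (mod 731)
11^64 ≡ 494^2 = 244036 ≡ 613 (mod 731)
11^128 ≡ 613^2 = 375769 ≡ 35 (mod 731)
11^256 ≡ 35^2 = 1225 ≡ 494 (mod 731)
11^512 ≡ 494^2 = 244036 ≡ 613 (mod 731)
730 = 512 + 128 + 64 + 16 + 8 + 2 in binary powers of 2.
So 11^730 ≡ 613 · 35 · 613 · 35 · 441 · 121 ≡ 508 (mod 731).
Since 508 ≠ 1, base 11 is a Fermat witness: 731 is composite.

508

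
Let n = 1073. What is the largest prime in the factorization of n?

1073 = 29 · 37
37 is prime.
So 1073 = 29 · 37; the largest prime factor is 37.

37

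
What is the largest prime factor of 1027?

79

1027 = 13 · 79
79 is prime.
So 1027 = 13 · 79; the largest prime factor is 79.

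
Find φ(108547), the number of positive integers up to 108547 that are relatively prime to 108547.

Factor: 108547 = 19 · 29 · 197.
φ(108547) = (19−1) · (29−1) · (197−1) = 18 · 28 · 196 = 98784.

98784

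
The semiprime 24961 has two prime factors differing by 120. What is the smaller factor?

Since p = q + 120, we have 24961 = q(q + 120), so q² + 120q − 24961 = 0.
Discriminant: 120² + 4·24961 = 14400 + 99844 = 114244; √114244 = 338.
q = (−120 + 338)/2 = 109, and p = q + 120 = 229.
Check: 109 · 229 = 24961.

109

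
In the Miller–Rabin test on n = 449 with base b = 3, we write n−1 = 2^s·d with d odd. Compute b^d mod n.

449 − 1 = 448 = 2^6 · 7, so d = 7.
3^1 ≡ 3 (mod 449)
3^2 ≡ 3^2 = 9 ≡ 9 (mod 449)
3^4 ≡ 9^2 = 81 ≡ 81 (mod 449)
7 = 4 + 2 + 1 in binary powers of 2.
So 3^7 ≡ 81 · 9 · 3 ≡ 391 (mod 449).
Squaring chain: 391 → 221 → 349 → 122 → 67 → 448; reaches −1, so base 3 does not prove 449 composite.

391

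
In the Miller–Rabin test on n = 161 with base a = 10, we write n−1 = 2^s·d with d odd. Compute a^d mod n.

161 − 1 = 160 = 2^5 · 5, so d = 5.
10^1 ≡ 10 (mod 161)
10^2 ≡ 10^2 = 100 ≡ 100 (mod 161)
10^4 ≡ 100^2 = 10000 ≡ 18 (mod 161)
5 = 4 + 1 in binary powers of 2.
So 10^5 ≡ 18 · 10 ≡ 19 (mod 161).
Squaring chain: 19 → 39 → 72 → 32 → 58; never reaches −1, so base 10 is a Miller–Rabin witness that 161 is composite.

19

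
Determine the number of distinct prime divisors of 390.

4

390 = 2 · 195
195 = 3 · 65
65 = 5 · 13
390 = 2 · 3 · 5 · 13, which has 4 distinct prime factors.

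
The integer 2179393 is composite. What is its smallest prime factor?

31

2179393 is odd.
Digit sum 34, not divisible by 3.
Ends in 3: not divisible by 5.
7: 2179393 = 7·311341 + 6
11: 2179393 = 11·198126 + 7
13: 2179393 = 13·167645 + 8
17: 2179393 = 17·128199 + 10
19: 2179393 = 19·114704 + 17
23: 2179393 = 23·94756 + 5
29: 2179393 = 29·75151 + 14
31: 2179393 = 31·70303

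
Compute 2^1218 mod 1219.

2^1 ≡ 2 (mod 1219)
2^2 ≡ 2^2 = 4 ≡ 4 (mod 1219)
2^4 ≡ 4^2 = 16 ≡ 16 (mod 1219)
2^8 ≡ 16^2 = 256 ≡ 256 (mod 1219)
2^16 ≡ 256^2 = 65536 ≡ 929 (mod 1219)
2^32 ≡ 929^2 = 863041 ≡ 1208 (mod 1219)
2^64 ≡ 1208^2 = 1459264 ≡ 121 (mod 1219)
2^128 ≡ 121^2 = 14641 ≡ 13 (mod 1219)
2^256 ≡ 13^2 = 169 ≡ 169 (mod 1219)
2^512 ≡ 169^2 = 28561 ≡ 524 (mod 1219)
2^1024 ≡ 524^2 = 274576 ≡ 301 (mod 1219)
1218 = 1024 + 128 + 64 + 2 in binary powers of 2.
So 2^1218 ≡ 301 · 13 · 121 · 4 ≡ 785 (mod 1219).
Since 785 ≠ 1, base 2 is a Fermat witness: 1219 is composite.

785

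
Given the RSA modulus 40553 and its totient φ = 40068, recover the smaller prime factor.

107

φ(n) = (p−1)(q−1) = n − (p+q) + 1, so p + q = 40553 − 40068 + 1 = 486.
p and q are the roots of t² − 486t + 40553 = 0.
Discriminant: 486² − 4·40553 = 236196 − 162212 = 73984; √73984 = 272.
q = (486 − 272)/2 = 107, p = (486 + 272)/2 = 379.
Check: 107 · 379 = 40553.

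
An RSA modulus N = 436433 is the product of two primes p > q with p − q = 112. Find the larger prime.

Since p = q + 112, we have 436433 = q(q + 112), so q² + 112q − 436433 = 0.
Discriminant: 112² + 4·436433 = 12544 + 1745732 = 1758276; √1758276 = 1326.
q = (−112 + 1326)/2 = 607, and p = q + 112 = 719.
Check: 607 · 719 = 436433.

719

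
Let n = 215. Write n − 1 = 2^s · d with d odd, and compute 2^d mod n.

215 − 1 = 214 = 2^1 · 107, so d = 107.
2^1 ≡ 2 (mod 215)
2^2 ≡ 2^2 = 4 ≡ 4 (mod 215)
2^4 ≡ 4^2 = 16 ≡ 16 (mod 215)
2^8 ≡ 16^2 = 256 ≡ 41 (mod 215)
2^16 ≡ 41^2 = 1681 ≡ 176 (mod 215)
2^32 ≡ 176^2 = 30976 ≡ 16 (mod 215)
2^64 ≡ 16^2 = 256 ≡ 41 (mod 215)
107 = 64 + 32 + 8 + 2 + 1 in binary powers of 2.
So 2^107 ≡ 41 · 16 · 41 · 4 · 2 ≡ 168 (mod 215).
Squaring chain: 168; never reaches −1, so base 2 is a Miller–Rabin witness that 215 is composite.

168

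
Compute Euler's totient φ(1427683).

1388424

Factor: 1427683 = 83 · 103 · 167.
φ(1427683) = (83−1) · (103−1) · (167−1) = 82 · 102 · 166 = 1388424.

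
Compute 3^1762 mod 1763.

583

3^1 ≡ 3 (mod 1763)
3^2 ≡ 3^2 = 9 ≡ 9 (mod 1763)
3^4 ≡ 9^2 = 81 ≡ 81 (mod 1763)
3^8 ≡ 81^2 = 6561 ≡ 1272 (mod 1763)
3^16 ≡ 1272^2 = 1617984 ≡ 1313 (mod 1763)
3^32 ≡ 1313^2 = 1723969 ≡ 1518 (mod 1763)
3^64 ≡ 1518^2 = 2304324 ≡ 83 (mod 1763)
3^128 ≡ 83^2 = 6889 ≡ 1600 (mod 1763)
3^256 ≡ 1600^2 = 2560000 ≡ 124 (mod 1763)
3^512 ≡ 124^2 = 15376 ≡ 1272 (mod 1763)
3^1024 ≡ 1272^2 = 1617984 ≡ 1313 (mod 1763)
1762 = 1024 + 512 + 128 + 64 + 32 + 2 in binary powers of 2.
So 3^1762 ≡ 1313 · 1272 · 1600 · 83 · 1518 · 9 ≡ 583 (mod 1763).
Since 583 ≠ 1, base 3 is a Fermat witness: 1763 is composite.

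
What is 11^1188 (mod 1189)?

11^1 ≡ 11 (mod 1189)
11^2 ≡ 11^2 = 121 ≡ 121 (mod 1189)
11^4 ≡ 121^2 = 14641 ≡ 373 (mod 1189)
11^8 ≡ 373^2 = 139129 ≡ 16 (mod 1189)
11^16 ≡ 16^2 = 256 ≡ 256 (mod 1189)
11^32 ≡ 256^2 = 65536 ≡ 141 (mod 1189)
11^64 ≡ 141^2 = 19881 ≡ 857 (mod 1189)
11^128 ≡ 857^2 = 734449 ≡ 836 (mod 1189)
11^256 ≡ 836^2 = 698896 ≡ 953 (mod 1189)
11^512 ≡ 953^2 = 908209 ≡ 1002 (mod 1189)
11^1024 ≡ 1002^2 = 1004004 ≡ 488 (mod 1189)
1188 = 1024 + 128 + 32 + 4 in binary powers of 2.
So 11^1188 ≡ 488 · 836 · 141 · 373 ≡ 1009 (mod 1189).
Since 1009 ≠ 1, base 11 is a Fermat witness: 1189 is composite.

1009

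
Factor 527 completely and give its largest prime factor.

31

527 = 17 · 31
31 is prime.
So 527 = 17 · 31; the largest prime factor is 31.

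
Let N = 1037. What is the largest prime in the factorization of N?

61

1037 = 17 · 61
61 is prime.
So 1037 = 17 · 61; the largest prime factor is 61.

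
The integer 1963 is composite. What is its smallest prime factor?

1963 is odd.
Digit sum 19, not divisible by 3.
Ends in 3: not divisible by 5.
7: 1963 = 7·280 + 3
11: 1963 = 11·178 + 5
13: 1963 = 13·151

13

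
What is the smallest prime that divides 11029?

41

11029 is odd.
Digit sum 13, not divisible by 3.
Ends in 9: not divisible by 5.
7: 11029 = 7·1575 + 4
11: 11029 = 11·1002 + 7
13: 11029 = 13·848 + 5
17: 11029 = 17·648 + 13
19: 11029 = 19·580 + 9
23: 11029 = 23·479 + 12
29: 11029 = 29·380 + 9
31: 11029 = 31·355 + 24
37: 11029 = 37·298 + 3
41: 11029 = 41·269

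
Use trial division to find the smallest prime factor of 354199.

354199 is odd.
Digit sum 31, not divisible by 3.
Ends in 9: not divisible by 5.
7: 354199 = 7·50599 + 6
11: 354199 = 11·32199 + 10
13: 354199 = 13·27246 + 1
17: 354199 = 17·20835 + 4
19: 354199 = 19·18642 + 1
23: 354199 = 23·15399 + 22
29: 354199 = 29·12213 + 22
31: 354199 = 31·11425 + 24
37: 354199 = 37·9572 + 35
41: 354199 = 41·8639

41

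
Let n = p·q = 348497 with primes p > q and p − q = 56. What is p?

Since p = q + 56, we have 348497 = q(q + 56), so q² + 56q − 348497 = 0.
Discriminant: 56² + 4·348497 = 3136 + 1393988 = 1397124; √1397124 = 1182.
q = (−56 + 1182)/2 = 563, and p = q + 56 = 619.
Check: 563 · 619 = 348497.

619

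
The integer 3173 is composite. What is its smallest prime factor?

19

3173 is odd.
Digit sum 14, not divisible by 3.
Ends in 3: not divisible by 5.
7: 3173 = 7·453 + 2
11: 3173 = 11·288 + 5
13: 3173 = 13·244 + 1
17: 3173 = 17·186 + 11
19: 3173 = 19·167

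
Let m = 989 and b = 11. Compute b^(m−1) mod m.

11^1 ≡ 11 (mod 989)
11^2 ≡ 11^2 = 121 ≡ 121 (mod 989)
11^4 ≡ 121^2 = 14641 ≡ 795 (mod 989)
11^8 ≡ 795^2 = 632025 ≡ 54 (mod 989)
11^16 ≡ 54^2 = 2916 ≡ 938 (mod 989)
11^32 ≡ 938^2 = 879844 ≡ 623 (mod 989)
11^64 ≡ 623^2 = 388129 ≡ 441 (mod 989)
11^128 ≡ 441^2 = 194481 ≡ 637 (mod 989)
11^256 ≡ 637^2 = 405769 ≡ 279 (mod 989)
11^512 ≡ 279^2 = 77841 ≡ 699 (mod 989)
988 = 512 + 256 + 128 + 64 + 16 + 8 + 4 in binary powers of 2.
So 11^988 ≡ 699 · 279 · 637 · 441 · 938 · 54 · 795 ≡ 441 (mod 989).
Since 441 ≠ 1, base 11 is a Fermat witness: 989 is composite.

441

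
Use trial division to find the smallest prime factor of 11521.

11521 is odd.
Digit sum 10, not divisible by 3.
Ends in 1: not divisible by 5.
7: 11521 = 7·1645 + 6
11: 11521 = 11·1047 + 4
13: 11521 = 13·886 + 3
17: 11521 = 17·677 + 12
19: 11521 = 19·606 + 7
23: 11521 = 23·500 + 21
29: 11521 = 29·397 + 8
31: 11521 = 31·371 + 20
37: 11521 = 37·311 + 14
41: 11521 = 41·281

41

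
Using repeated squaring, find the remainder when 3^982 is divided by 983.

3^1 ≡ 3 (mod 983)
3^2 ≡ 3^2 = 9 ≡ 9 (mod 983)
3^4 ≡ 9^2 = 81 ≡ 81 (mod 983)
3^8 ≡ 81^2 = 6561 ≡ 663 (mod 983)
3^16 ≡ 663^2 = 439569 ≡ 168 (mod 983)
3^32 ≡ 168^2 = 28224 ≡ 700 (mod 983)
3^64 ≡ 700^2 = 490000 ≡ 466 (mod 983)
3^128 ≡ 466^2 = 217156 ≡ 896 (mod 983)
3^256 ≡ 896^2 = 802816 ≡ 688 (mod 983)
3^512 ≡ 688^2 = 473344 ≡ 521 (mod 983)
982 = 512 + 256 + 128 + 64 + 16 + 4 + 2 in binary powers of 2.
So 3^982 ≡ 521 · 688 · 896 · 466 · 168 · 81 · 9 ≡ 1 (mod 983).
Since the result is 1, base 3 gives no evidence that 983 is composite.

1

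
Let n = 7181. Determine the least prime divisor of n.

7181 is odd.
Digit sum 17, not divisible by 3.
Ends in 1: not divisible by 5.
7: 7181 = 7·1025 + 6
11: 7181 = 11·652 + 9
13: 7181 = 13·552 + 5
17: 7181 = 17·422 + 7
19: 7181 = 19·377 + 18
23: 7181 = 23·312 + 5
29: 7181 = 29·247 + 18
31: 7181 = 31·231 + 20
37: 7181 = 37·194 + 3
41: 7181 = 41·175 + 6
43: 7181 = 43·167

43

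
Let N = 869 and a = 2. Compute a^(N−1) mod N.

234

2^1 ≡ 2 (mod 869)
2^2 ≡ 2^2 = 4 ≡ 4 (mod 869)
2^4 ≡ 4^2 = 16 ≡ 16 (mod 869)
2^8 ≡ 16^2 = 256 ≡ 256 (mod 869)
2^16 ≡ 256^2 = 65536 ≡ 361 (mod 869)
2^32 ≡ 361^2 = 130321 ≡ 840 (mod 869)
2^64 ≡ 840^2 = 705600 ≡ 841 (mod 869)
2^128 ≡ 841^2 = 707281 ≡ 784 (mod 869)
2^256 ≡ 784^2 = 614656 ≡ 273 (mod 869)
2^512 ≡ 273^2 = 74529 ≡ 664 (mod 869)
868 = 512 + 256 + 64 + 32 + 4 in binary powers of 2.
So 2^868 ≡ 664 · 273 · 841 · 840 · 16 ≡ 234 (mod 869).
Since 234 ≠ 1, base 2 is a Fermat witness: 869 is composite.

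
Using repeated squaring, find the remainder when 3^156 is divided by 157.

1

3^1 ≡ 3 (mod 157)
3^2 ≡ 3^2 = 9 ≡ 9 (mod 157)
3^4 ≡ 9^2 = 81 ≡ 81 (mod 157)
3^8 ≡ 81^2 = 6561 ≡ 124 (mod 157)
3^16 ≡ 124^2 = 15376 ≡ 147 (mod 157)
3^32 ≡ 147^2 = 21609 ≡ 100 (mod 157)
3^64 ≡ 100^2 = 10000 ≡ 109 (mod 157)
3^128 ≡ 109^2 = 11881 ≡ 106 (mod 157)
156 = 128 + 16 + 8 + 4 in binary powers of 2.
So 3^156 ≡ 106 · 147 · 124 · 81 ≡ 1 (mod 157).
Since the result is 1, base 3 gives no evidence that 157 is composite.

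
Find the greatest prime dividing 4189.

71

4189 = 59 · 71
71 is prime.
So 4189 = 59 · 71; the largest prime factor is 71.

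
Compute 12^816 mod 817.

12^1 ≡ 12 (mod 817)
12^2 ≡ 12^2 = 144 ≡ 144 (mod 817)
12^4 ≡ 144^2 = 20736 ≡ 311 (mod 817)
12^8 ≡ 311^2 = 96721 ≡ 315 (mod 817)
12^16 ≡ 315^2 = 99225 ≡ 368 (mod 817)
12^32 ≡ 368^2 = 135424 ≡ 619 (mod 817)
12^64 ≡ 619^2 = 383161 ≡ 805 (mod 817)
12^128 ≡ 805^2 = 648025 ≡ 144 (mod 817)
12^256 ≡ 144^2 = 20736 ≡ 311 (mod 817)
12^512 ≡ 311^2 = 96721 ≡ 315 (mod 817)
816 = 512 + 256 + 32 + 16 in binary powers of 2.
So 12^816 ≡ 315 · 311 · 619 · 368 ≡ 704 (mod 817).
Since 704 ≠ 1, base 12 is a Fermat witness: 817 is composite.

704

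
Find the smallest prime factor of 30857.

59

30857 is odd.
Digit sum 23, not divisible by 3.
Ends in 7: not divisible by 5.
7: 30857 = 7·4408 + 1
11: 30857 = 11·2805 + 2
13: 30857 = 13·2373 + 8
17: 30857 = 17·1815 + 2
19: 30857 = 19·1624 + 1
23: 30857 = 23·1341 + 14
29: 30857 = 29·1064 + 1
31: 30857 = 31·995 + 12
37: 30857 = 37·833 + 36
41: 30857 = 41·752 + 25
43: 30857 = 43·717 + 26
47: 30857 = 47·656 + 25
53: 30857 = 53·582 + 11
59: 30857 = 59·523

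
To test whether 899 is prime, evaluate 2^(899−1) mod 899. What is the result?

2^1 ≡ 2 (mod 899)
2^2 ≡ 2^2 = 4 ≡ 4 (mod 899)
2^4 ≡ 4^2 = 16 ≡ 16 (mod 899)
2^8 ≡ 16^2 = 256 ≡ 256 (mod 899)
2^16 ≡ 256^2 = 65536 ≡ 808 (mod 899)
2^32 ≡ 808^2 = 652864 ≡ 190 (mod 899)
2^64 ≡ 190^2 = 36100 ≡ 140 (mod 899)
2^128 ≡ 140^2 = 19600 ≡ 721 (mod 899)
2^256 ≡ 721^2 = 519841 ≡ 219 (mod 899)
2^512 ≡ 219^2 = 47961 ≡ 314 (mod 899)
898 = 512 + 256 + 128 + 2 in binary powers of 2.
So 2^898 ≡ 314 · 219 · 721 · 4 ≡ 845 (mod 899).
Since 845 ≠ 1, base 2 is a Fermat witness: 899 is composite.

845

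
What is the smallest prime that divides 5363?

5363 is odd.
Digit sum 17, not divisible by 3.
Ends in 3: not divisible by 5.
7: 5363 = 7·766 + 1
11: 5363 = 11·487 + 6
13: 5363 = 13·412 + 7
17: 5363 = 17·315 + 8
19: 5363 = 19·282 + 5
23: 5363 = 23·233 + 4
29: 5363 = 29·184 + 27
31: 5363 = 31·173

31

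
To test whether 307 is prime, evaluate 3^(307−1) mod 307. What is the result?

1

3^1 ≡ 3 (mod 307)
3^2 ≡ 3^2 = 9 ≡ 9 (mod 307)
3^4 ≡ 9^2 = 81 ≡ 81 (mod 307)
3^8 ≡ 81^2 = 6561 ≡ 114 (mod 307)
3^16 ≡ 114^2 = 12996 ≡ 102 (mod 307)
3^32 ≡ 102^2 = 10404 ≡ 273 (mod 307)
3^64 ≡ 273^2 = 74529 ≡ 235 (mod 307)
3^128 ≡ 235^2 = 55225 ≡ 272 (mod 307)
3^256 ≡ 272^2 = 73984 ≡ 304 (mod 307)
306 = 256 + 32 + 16 + 2 in binary powers of 2.
So 3^306 ≡ 304 · 273 · 102 · 9 ≡ 1 (mod 307).
Since the result is 1, base 3 gives no evidence that 307 is composite.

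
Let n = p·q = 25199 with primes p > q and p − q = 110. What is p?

223

Since p = q + 110, we have 25199 = q(q + 110), so q² + 110q − 25199 = 0.
Discriminant: 110² + 4·25199 = 12100 + 100796 = 112896; √112896 = 336.
q = (−110 + 336)/2 = 113, and p = q + 110 = 223.
Check: 113 · 223 = 25199.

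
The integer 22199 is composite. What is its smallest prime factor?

79

22199 is odd.
Digit sum 23, not divisible by 3.
Ends in 9: not divisible by 5.
7: 22199 = 7·3171 + 2
11: 22199 = 11·2018 + 1
13: 22199 = 13·1707 + 8
17: 22199 = 17·1305 + 14
19: 22199 = 19·1168 + 7
23: 22199 = 23·965 + 4
29: 22199 = 29·765 + 14
31: 22199 = 31·716 + 3
37: 22199 = 37·599 + 36
41: 22199 = 41·541 + 18
43: 22199 = 43·516 + 11
47: 22199 = 47·472 + 15
53: 22199 = 53·418 + 45
59: 22199 = 59·376 + 15
61: 22199 = 61·363 + 56
67: 22199 = 67·331 + 22
71: 22199 = 71·312 + 47
73: 22199 = 73·304 + 7
79: 22199 = 79·281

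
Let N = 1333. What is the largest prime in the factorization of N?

43

1333 = 31 · 43
43 is prime.
So 1333 = 31 · 43; the largest prime factor is 43.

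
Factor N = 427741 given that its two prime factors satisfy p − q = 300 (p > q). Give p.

Since p = q + 300, we have 427741 = q(q + 300), so q² + 300q − 427741 = 0.
Discriminant: 300² + 4·427741 = 90000 + 1710964 = 1800964; √1800964 = 1342.
q = (−300 + 1342)/2 = 521, and p = q + 300 = 821.
Check: 521 · 821 = 427741.

821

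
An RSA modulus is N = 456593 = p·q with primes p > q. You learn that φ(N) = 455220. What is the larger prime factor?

811

φ(n) = (p−1)(q−1) = n − (p+q) + 1, so p + q = 456593 − 455220 + 1 = 1374.
p and q are the roots of t² − 1374t + 456593 = 0.
Discriminant: 1374² − 4·456593 = 1887876 − 1826372 = 61504; √61504 = 248.
q = (1374 − 248)/2 = 563, p = (1374 + 248)/2 = 811.
Check: 563 · 811 = 456593.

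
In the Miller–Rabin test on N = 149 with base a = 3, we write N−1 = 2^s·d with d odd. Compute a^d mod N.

44

149 − 1 = 148 = 2^2 · 37, so d = 37.
3^1 ≡ 3 (mod 149)
3^2 ≡ 3^2 = 9 ≡ 9 (mod 149)
3^4 ≡ 9^2 = 81 ≡ 81 (mod 149)
3^8 ≡ 81^2 = 6561 ≡ 5 (mod 149)
3^16 ≡ 5^2 = 25 ≡ 25 (mod 149)
3^32 ≡ 25^2 = 625 ≡ 29 (mod 149)
37 = 32 + 4 + 1 in binary powers of 2.
So 3^37 ≡ 29 · 81 · 3 ≡ 44 (mod 149).
Squaring chain: 44 → 148; reaches −1, so base 3 does not prove 149 composite.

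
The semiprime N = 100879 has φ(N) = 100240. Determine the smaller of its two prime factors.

φ(n) = (p−1)(q−1) = n − (p+q) + 1, so p + q = 100879 − 100240 + 1 = 640.
p and q are the roots of t² − 640t + 100879 = 0.
Discriminant: 640² − 4·100879 = 409600 − 403516 = 6084; √6084 = 78.
q = (640 − 78)/2 = 281, p = (640 + 78)/2 = 359.
Check: 281 · 359 = 100879.

281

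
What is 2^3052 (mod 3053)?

2968

2^1 ≡ 2 (mod 3053)
2^2 ≡ 2^2 = 4 ≡ 4 (mod 3053)
2^4 ≡ 4^2 = 16 ≡ 16 (mod 3053)
2^8 ≡ 16^2 = 256 ≡ 256 (mod 3053)
2^16 ≡ 256^2 = 65536 ≡ 1423 (mod 3053)
2^32 ≡ 1423^2 = 2024929 ≡ 790 (mod 3053)
2^64 ≡ 790^2 = 624100 ≡ 1288 (mod 3053)
2^128 ≡ 1288^2 = 1658944 ≡ 1165 (mod 3053)
2^256 ≡ 1165^2 = 1357225 ≡ 1693 (mod 3053)
2^512 ≡ 1693^2 = 2866249 ≡ 2535 (mod 3053)
2^1024 ≡ 2535^2 = 6426225 ≡ 2713 (mod 3053)
2^2048 ≡ 2713^2 = 7360369 ≡ 2639 (mod 3053)
3052 = 2048 + 512 + 256 + 128 + 64 + 32 + 8 + 4 in binary powers of 2.
So 2^3052 ≡ 2639 · 2535 · 1693 · 1165 · 1288 · 790 · 256 · 16 ≡ 2968 (mod 3053).
Since 2968 ≠ 1, base 2 is a Fermat witness: 3053 is composite.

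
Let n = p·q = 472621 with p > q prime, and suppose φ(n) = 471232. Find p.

φ(n) = (p−1)(q−1) = n − (p+q) + 1, so p + q = 472621 − 471232 + 1 = 1390.
p and q are the roots of t² − 1390t + 472621 = 0.
Discriminant: 1390² − 4·472621 = 1932100 − 1890484 = 41616; √41616 = 204.
q = (1390 − 204)/2 = 593, p = (1390 + 204)/2 = 797.
Check: 593 · 797 = 472621.

797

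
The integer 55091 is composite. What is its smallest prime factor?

55091 is odd.
Digit sum 20, not divisible by 3.
Ends in 1: not divisible by 5.
7: 55091 = 7·7870 + 1
11: 55091 = 11·5008 + 3
13: 55091 = 13·4237 + 10
17: 55091 = 17·3240 + 11
19: 55091 = 19·2899 + 10
23: 55091 = 23·2395 + 6
29: 55091 = 29·1899 + 20
31: 55091 = 31·1777 + 4
37: 55091 = 37·1488 + 35
41: 55091 = 41·1343 + 28
43: 55091 = 43·1281 + 8
47: 55091 = 47·1172 + 7
53: 55091 = 53·1039 + 24
59: 55091 = 59·933 + 44
61: 55091 = 61·903 + 8
67: 55091 = 67·822 + 17
71: 55091 = 71·775 + 66
73: 55091 = 73·754 + 49
79: 55091 = 79·697 + 28
83: 55091 = 83·663 + 62
89: 55091 = 89·619

89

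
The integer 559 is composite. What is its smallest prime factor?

13

559 is odd.
Digit sum 19, not divisible by 3.
Ends in 9: not divisible by 5.
7: 559 = 7·79 + 6
11: 559 = 11·50 + 9
13: 559 = 13·43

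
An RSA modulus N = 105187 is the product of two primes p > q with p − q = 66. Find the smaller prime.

293

Since p = q + 66, we have 105187 = q(q + 66), so q² + 66q − 105187 = 0.
Discriminant: 66² + 4·105187 = 4356 + 420748 = 425104; √425104 = 652.
q = (−66 + 652)/2 = 293, and p = q + 66 = 359.
Check: 293 · 359 = 105187.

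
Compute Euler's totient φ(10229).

9984

Factor: 10229 = 53 · 193.
φ(10229) = (53−1) · (193−1) = 52 · 192 = 9984.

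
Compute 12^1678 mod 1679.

653

12^1 ≡ 12 (mod 1679)
12^2 ≡ 12^2 = 144 ≡ 144 (mod 1679)
12^4 ≡ 144^2 = 20736 ≡ 588 (mod 1679)
12^8 ≡ 588^2 = 345744 ≡ 1549 (mod 1679)
12^16 ≡ 1549^2 = 2399401 ≡ 110 (mod 1679)
12^32 ≡ 110^2 = 12100 ≡ 347 (mod 1679)
12^64 ≡ 347^2 = 120409 ≡ 1200 (mod 1679)
12^128 ≡ 1200^2 = 1440000 ≡ 1097 (mod 1679)
12^256 ≡ 1097^2 = 1203409 ≡ 1245 (mod 1679)
12^512 ≡ 1245^2 = 1550025 ≡ 308 (mod 1679)
12^1024 ≡ 308^2 = 94864 ≡ 840 (mod 1679)
1678 = 1024 + 512 + 128 + 8 + 4 + 2 in binary powers of 2.
So 12^1678 ≡ 840 · 308 · 1097 · 1549 · 588 · 144 ≡ 653 (mod 1679).
Since 653 ≠ 1, base 12 is a Fermat witness: 1679 is composite.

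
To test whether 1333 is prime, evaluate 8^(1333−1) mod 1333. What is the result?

64

8^1 ≡ 8 (mod 1333)
8^2 ≡ 8^2 = 64 ≡ 64 (mod 1333)
8^4 ≡ 64^2 = 4096 ≡ 97 (mod 1333)
8^8 ≡ 97^2 = 9409 ≡ 78 (mod 1333)
8^16 ≡ 78^2 = 6084 ≡ 752 (mod 1333)
8^32 ≡ 752^2 = 565504 ≡ 312 (mod 1333)
8^64 ≡ 312^2 = 97344 ≡ 35 (mod 1333)
8^128 ≡ 35^2 = 1225 ≡ 1225 (mod 1333)
8^256 ≡ 1225^2 = 1500625 ≡ 1000 (mod 1333)
8^512 ≡ 1000^2 = 1000000 ≡ 250 (mod 1333)
8^1024 ≡ 250^2 = 62500 ≡ 1182 (mod 1333)
1332 = 1024 + 256 + 32 + 16 + 4 in binary powers of 2.
So 8^1332 ≡ 1182 · 1000 · 312 · 752 · 97 ≡ 64 (mod 1333).
Since 64 ≠ 1, base 8 is a Fermat witness: 1333 is composite.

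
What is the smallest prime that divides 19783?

73

19783 is odd.
Digit sum 28, not divisible by 3.
Ends in 3: not divisible by 5.
7: 19783 = 7·2826 + 1
11: 19783 = 11·1798 + 5
13: 19783 = 13·1521 + 10
17: 19783 = 17·1163 + 12
19: 19783 = 19·1041 + 4
23: 19783 = 23·860 + 3
29: 19783 = 29·682 + 5
31: 19783 = 31·638 + 5
37: 19783 = 37·534 + 25
41: 19783 = 41·482 + 21
43: 19783 = 43·460 + 3
47: 19783 = 47·420 + 43
53: 19783 = 53·373 + 14
59: 19783 = 59·335 + 18
61: 19783 = 61·324 + 19
67: 19783 = 67·295 + 18
71: 19783 = 71·278 + 45
73: 19783 = 73·271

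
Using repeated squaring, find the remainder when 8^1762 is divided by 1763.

1417

8^1 ≡ 8 (mod 1763)
8^2 ≡ 8^2 = 64 ≡ 64 (mod 1763)
8^4 ≡ 64^2 = 4096 ≡ 570 (mod 1763)
8^8 ≡ 570^2 = 324900 ≡ 508 (mod 1763)
8^16 ≡ 508^2 = 258064 ≡ 666 (mod 1763)
8^32 ≡ 666^2 = 443556 ≡ 1043 (mod 1763)
8^64 ≡ 1043^2 = 1087849 ≡ 78 (mod 1763)
8^128 ≡ 78^2 = 6084 ≡ 795 (mod 1763)
8^256 ≡ 795^2 = 632025 ≡ 871 (mod 1763)
8^512 ≡ 871^2 = 758641 ≡ 551 (mod 1763)
8^1024 ≡ 551^2 = 303601 ≡ 365 (mod 1763)
1762 = 1024 + 512 + 128 + 64 + 32 + 2 in binary powers of 2.
So 8^1762 ≡ 365 · 551 · 795 · 78 · 1043 · 64 ≡ 1417 (mod 1763).
Since 1417 ≠ 1, base 8 is a Fermat witness: 1763 is composite.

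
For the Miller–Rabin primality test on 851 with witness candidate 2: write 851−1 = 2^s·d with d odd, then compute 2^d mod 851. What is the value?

851 − 1 = 850 = 2^1 · 425, so d = 425.
2^1 ≡ 2 (mod 851)
2^2 ≡ 2^2 = 4 ≡ 4 (mod 851)
2^4 ≡ 4^2 = 16 ≡ 16 (mod 851)
2^8 ≡ 16^2 = 256 ≡ 256 (mod 851)
2^16 ≡ 256^2 = 65536 ≡ 9 (mod 851)
2^32 ≡ 9^2 = 81 ≡ 81 (mod 851)
2^64 ≡ 81^2 = 6561 ≡ 604 (mod 851)
2^128 ≡ 604^2 = 364816 ≡ 588 (mod 851)
2^256 ≡ 588^2 = 345744 ≡ 238 (mod 851)
425 = 256 + 128 + 32 + 8 + 1 in binary powers of 2.
So 2^425 ≡ 238 · 588 · 81 · 256 · 2 ≡ 542 (mod 851).
Squaring chain: 542; never reaches −1, so base 2 is a Miller–Rabin witness that 851 is composite.

542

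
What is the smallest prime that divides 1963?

13

1963 is odd.
Digit sum 19, not divisible by 3.
Ends in 3: not divisible by 5.
7: 1963 = 7·280 + 3
11: 1963 = 11·178 + 5
13: 1963 = 13·151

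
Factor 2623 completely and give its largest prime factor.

2623 = 43 · 61
61 is prime.
So 2623 = 43 · 61; the largest prime factor is 61.

61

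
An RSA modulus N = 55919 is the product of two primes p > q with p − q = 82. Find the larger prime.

281

Since p = q + 82, we have 55919 = q(q + 82), so q² + 82q − 55919 = 0.
Discriminant: 82² + 4·55919 = 6724 + 223676 = 230400; √230400 = 480.
q = (−82 + 480)/2 = 199, and p = q + 82 = 281.
Check: 199 · 281 = 55919.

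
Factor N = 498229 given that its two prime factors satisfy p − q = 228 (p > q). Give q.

601

Since p = q + 228, we have 498229 = q(q + 228), so q² + 228q − 498229 = 0.
Discriminant: 228² + 4·498229 = 51984 + 1992916 = 2044900; √2044900 = 1430.
q = (−228 + 1430)/2 = 601, and p = q + 228 = 829.
Check: 601 · 829 = 498229.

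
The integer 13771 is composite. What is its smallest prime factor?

47

13771 is odd.
Digit sum 19, not divisible by 3.
Ends in 1: not divisible by 5.
7: 13771 = 7·1967 + 2
11: 13771 = 11·1251 + 10
13: 13771 = 13·1059 + 4
17: 13771 = 17·810 + 1
19: 13771 = 19·724 + 15
23: 13771 = 23·598 + 17
29: 13771 = 29·474 + 25
31: 13771 = 31·444 + 7
37: 13771 = 37·372 + 7
41: 13771 = 41·335 + 36
43: 13771 = 43·320 + 11
47: 13771 = 47·293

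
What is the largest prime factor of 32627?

32627 = 7 · 4661
4661 = 59 · 79
79 is prime.
So 32627 = 7 · 59 · 79; the largest prime factor is 79.

79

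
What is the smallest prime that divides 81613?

7

81613 is odd.
Digit sum 19, not divisible by 3.
Ends in 3: not divisible by 5.
7: 81613 = 7·11659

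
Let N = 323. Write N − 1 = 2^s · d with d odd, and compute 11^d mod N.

323 − 1 = 322 = 2^1 · 161, so d = 161.
11^1 ≡ 11 (mod 323)
11^2 ≡ 11^2 = 121 ≡ 121 (mod 323)
11^4 ≡ 121^2 = 14641 ≡ 106 (mod 323)
11^8 ≡ 106^2 = 11236 ≡ 254 (mod 323)
11^16 ≡ 254^2 = 64516 ≡ 239 (mod 323)
11^32 ≡ 239^2 = 57121 ≡ 273 (mod 323)
11^64 ≡ 273^2 = 74529 ≡ 239 (mod 323)
11^128 ≡ 239^2 = 57121 ≡ 273 (mod 323)
161 = 128 + 32 + 1 in binary powers of 2.
So 11^161 ≡ 273 · 273 · 11 ≡ 45 (mod 323).
Squaring chain: 45; never reaches −1, so base 11 is a Miller–Rabin witness that 323 is composite.

45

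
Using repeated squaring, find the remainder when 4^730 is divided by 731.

4^1 ≡ 4 (mod 731)
4^2 ≡ 4^2 = 16 ≡ 16 (mod 731)
4^4 ≡ 16^2 = 256 ≡ 256 (mod 731)
4^8 ≡ 256^2 = 65536 ≡ 477 (mod 731)
4^16 ≡ 477^2 = 227529 ≡ 188 (mod 731)
4^32 ≡ 188^2 = 35344 ≡ 256 (mod 731)
4^64 ≡ 256^2 = 65536 ≡ 477 (mod 731)
4^128 ≡ 477^2 = 227529 ≡ 188 (mod 731)
4^256 ≡ 188^2 = 35344 ≡ 256 (mod 731)
4^512 ≡ 256^2 = 65536 ≡ 477 (mod 731)
730 = 512 + 128 + 64 + 16 + 8 + 2 in binary powers of 2.
So 4^730 ≡ 477 · 188 · 477 · 188 · 477 · 16 ≡ 16 (mod 731).
Since 16 ≠ 1, base 4 is a Fermat witness: 731 is composite.

16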